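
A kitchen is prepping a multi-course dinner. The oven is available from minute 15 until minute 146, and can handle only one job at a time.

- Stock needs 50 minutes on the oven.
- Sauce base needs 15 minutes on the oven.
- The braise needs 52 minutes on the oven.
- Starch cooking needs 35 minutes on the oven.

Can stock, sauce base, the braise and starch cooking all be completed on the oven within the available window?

The oven window is 146 − 15 = 131 minutes.
Running back to back, the jobs need 50 + 15 + 52 + 35 = 152 minutes on the oven.
Since 152 > 131, they cannot all fit.

No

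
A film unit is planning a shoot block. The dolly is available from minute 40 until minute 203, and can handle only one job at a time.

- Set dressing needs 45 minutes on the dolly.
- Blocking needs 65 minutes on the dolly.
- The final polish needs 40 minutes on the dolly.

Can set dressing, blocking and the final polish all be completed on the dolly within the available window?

Yes

The dolly window is 203 − 40 = 163 minutes.
Running back to back, the jobs need 45 + 65 + 40 = 150 minutes on the dolly.
Since 150 ≤ 163, they fit within the window.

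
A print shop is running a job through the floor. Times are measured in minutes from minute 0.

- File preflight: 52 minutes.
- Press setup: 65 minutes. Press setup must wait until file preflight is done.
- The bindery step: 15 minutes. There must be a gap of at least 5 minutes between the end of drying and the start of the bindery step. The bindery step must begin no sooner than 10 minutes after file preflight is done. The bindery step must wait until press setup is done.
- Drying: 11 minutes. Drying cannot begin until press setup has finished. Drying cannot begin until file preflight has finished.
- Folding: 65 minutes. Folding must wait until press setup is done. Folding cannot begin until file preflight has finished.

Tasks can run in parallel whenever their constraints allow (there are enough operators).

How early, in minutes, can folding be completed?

182

Nothing blocks file preflight, so it runs from minute 0 to minute 52.
Press setup waits on file preflight (finishes minute 52), so it starts at minute 52 and finishes at 52 + 65 = minute 117.
Folding has to wait for press setup (finishes minute 117); file preflight (finishes minute 52). The latest of these is minute 117, so folding runs minute 117 to 117 + 65 = minute 182.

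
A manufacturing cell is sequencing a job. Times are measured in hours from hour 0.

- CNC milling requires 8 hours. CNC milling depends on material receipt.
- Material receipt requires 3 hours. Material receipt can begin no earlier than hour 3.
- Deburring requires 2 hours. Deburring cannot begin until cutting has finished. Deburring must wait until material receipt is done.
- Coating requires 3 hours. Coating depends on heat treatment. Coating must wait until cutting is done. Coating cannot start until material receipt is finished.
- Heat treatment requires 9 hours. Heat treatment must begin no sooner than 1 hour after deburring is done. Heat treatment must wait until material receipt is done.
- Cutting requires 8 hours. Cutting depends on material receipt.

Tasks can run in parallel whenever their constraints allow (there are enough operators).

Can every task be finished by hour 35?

Yes

Material receipt cannot begin until its own release at hour 3. It runs from hour 3 to 3 + 3 = hour 6.
CNC milling cannot begin until material receipt (finishes hour 6). It runs from hour 6 to 6 + 8 = hour 14.
Cutting cannot begin until material receipt (finishes hour 6). It runs from hour 6 to 6 + 8 = hour 14.
Deburring cannot start until cutting (finishes hour 14); material receipt (finishes hour 6). The controlling bound is hour 14, so deburring finishes at 14 + 2 = hour 16.
For heat treatment: deburring (finishes hour 16, plus 1-hour gap → hour 17); material receipt (finishes hour 6). Taking the maximum gives a start of hour 17, and it finishes at 17 + 9 = hour 26.
For coating: heat treatment (finishes hour 26); cutting (finishes hour 14); material receipt (finishes hour 6). Taking the maximum gives a start of hour 26, and it finishes at 26 + 3 = hour 29.
Every task is finished by hour 29, which is no later than the deadline of 35, so the schedule is feasible.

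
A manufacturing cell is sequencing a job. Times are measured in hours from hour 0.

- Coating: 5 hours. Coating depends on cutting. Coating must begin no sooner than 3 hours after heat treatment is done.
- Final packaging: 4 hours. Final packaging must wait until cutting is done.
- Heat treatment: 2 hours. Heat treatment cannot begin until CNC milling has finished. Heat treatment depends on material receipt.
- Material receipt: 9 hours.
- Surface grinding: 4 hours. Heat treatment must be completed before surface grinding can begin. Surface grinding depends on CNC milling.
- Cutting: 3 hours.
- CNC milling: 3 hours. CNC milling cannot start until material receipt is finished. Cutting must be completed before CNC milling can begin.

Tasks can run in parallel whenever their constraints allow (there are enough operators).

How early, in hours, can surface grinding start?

14

Cutting can start immediately at hour 0; it finishes at hour 3.
Material receipt can start immediately at hour 0; it finishes at hour 9.
CNC milling has to wait for material receipt (finishes hour 9); cutting (finishes hour 3). The latest of these is hour 9, so CNC milling runs hour 9 to 9 + 3 = hour 12.
Heat treatment has to wait for CNC milling (finishes hour 12); material receipt (finishes hour 9). The latest of these is hour 12, so heat treatment runs hour 12 to 12 + 2 = hour 14.
Surface grinding waits on heat treatment (finishes hour 14); CNC milling (finishes hour 12). The latest of these is hour 14, which is the earliest surface grinding can start.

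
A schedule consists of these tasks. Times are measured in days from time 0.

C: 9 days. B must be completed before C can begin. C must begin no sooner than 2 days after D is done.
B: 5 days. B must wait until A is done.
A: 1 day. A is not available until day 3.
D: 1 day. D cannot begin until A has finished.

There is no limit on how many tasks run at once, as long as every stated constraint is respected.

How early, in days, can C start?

9

After its own release at day 3, A can start at day 3 and finishes at day 4.
D waits on A (finishes day 4), so it starts at day 4 and finishes at 4 + 1 = day 5.
B waits on A (finishes day 4), so it starts at day 4 and finishes at 4 + 5 = day 9.
C waits on B (finishes day 9); D (finishes day 5, plus 2-day gap → day 7). The latest of these is day 9, which is the earliest C can start.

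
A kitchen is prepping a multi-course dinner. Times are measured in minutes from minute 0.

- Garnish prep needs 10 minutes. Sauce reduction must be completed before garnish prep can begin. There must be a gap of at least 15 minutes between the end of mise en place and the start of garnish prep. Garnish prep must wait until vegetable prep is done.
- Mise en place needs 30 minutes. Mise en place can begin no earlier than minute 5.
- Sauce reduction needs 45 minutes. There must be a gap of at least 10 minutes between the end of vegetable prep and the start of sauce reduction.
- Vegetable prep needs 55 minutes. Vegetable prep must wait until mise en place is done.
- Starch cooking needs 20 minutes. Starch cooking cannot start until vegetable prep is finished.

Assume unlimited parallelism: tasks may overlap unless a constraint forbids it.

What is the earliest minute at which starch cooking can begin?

Mise en place cannot begin until its own release at minute 5. It runs from minute 5 to 5 + 30 = minute 35.
Vegetable prep waits on mise en place (finishes minute 35), so it starts at minute 35 and finishes at 35 + 55 = minute 90.
Starch cooking waits on vegetable prep (finishes minute 90), so the earliest it can start is minute 90.

90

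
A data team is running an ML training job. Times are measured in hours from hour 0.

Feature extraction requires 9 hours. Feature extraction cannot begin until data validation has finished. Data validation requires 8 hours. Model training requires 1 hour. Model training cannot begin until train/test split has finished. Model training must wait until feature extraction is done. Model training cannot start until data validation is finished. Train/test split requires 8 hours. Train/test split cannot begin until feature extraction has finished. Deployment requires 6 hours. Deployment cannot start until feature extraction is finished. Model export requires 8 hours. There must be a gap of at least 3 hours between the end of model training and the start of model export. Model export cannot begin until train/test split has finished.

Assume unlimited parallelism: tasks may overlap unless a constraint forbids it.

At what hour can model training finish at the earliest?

Nothing blocks data validation, so it runs from hour 0 to hour 8.
After data validation (finishes hour 8), feature extraction can start at hour 8 and finishes at hour 17.
Train/test split waits on feature extraction (finishes hour 17), so it starts at hour 17 and finishes at 17 + 8 = hour 25.
Model training has to wait for train/test split (finishes hour 25); feature extraction (finishes hour 17); data validation (finishes hour 8). The latest of these is hour 25, so model training runs hour 25 to 25 + 1 = hour 26.

26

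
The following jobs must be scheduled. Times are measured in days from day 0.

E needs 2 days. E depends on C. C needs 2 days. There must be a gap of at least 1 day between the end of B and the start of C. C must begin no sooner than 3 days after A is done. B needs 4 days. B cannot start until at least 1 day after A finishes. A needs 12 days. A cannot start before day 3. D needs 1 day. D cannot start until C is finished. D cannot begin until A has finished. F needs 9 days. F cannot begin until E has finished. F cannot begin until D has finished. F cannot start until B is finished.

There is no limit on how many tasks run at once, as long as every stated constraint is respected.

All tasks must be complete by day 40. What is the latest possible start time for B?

F has no dependents, so it just needs to finish by day 40. Starting by 40 − 9 = day 31 achieves that.
Since F (must start by day 31) depends on it, D must finish by day 31. Backing off its 1-day duration gives a latest start of day 30.
E has to be done before F (must start by day 31). That means finishing by day 31, i.e. starting by 31 − 2 = day 29.
For C: D (must start by day 30); E (must start by day 29). The most restrictive is day 29; with a 2-day duration, C must start by day 27.
For B: C (must start by day 27, minus 1-day gap → day 26); F (must start by day 31). The most restrictive is day 26; with a 4-day duration, B must start by day 22.

22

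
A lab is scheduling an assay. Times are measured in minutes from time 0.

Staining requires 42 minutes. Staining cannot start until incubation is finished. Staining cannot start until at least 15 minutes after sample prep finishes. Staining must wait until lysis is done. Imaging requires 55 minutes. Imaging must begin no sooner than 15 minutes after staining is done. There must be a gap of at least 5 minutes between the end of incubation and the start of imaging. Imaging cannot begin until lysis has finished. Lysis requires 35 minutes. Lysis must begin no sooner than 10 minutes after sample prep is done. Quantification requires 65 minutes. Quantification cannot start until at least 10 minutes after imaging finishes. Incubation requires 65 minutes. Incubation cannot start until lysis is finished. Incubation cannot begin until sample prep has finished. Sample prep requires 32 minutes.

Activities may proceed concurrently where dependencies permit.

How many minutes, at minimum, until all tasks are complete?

Sample prep can start immediately at minute 0; it finishes at minute 32.
Lysis cannot begin until sample prep (finishes minute 32, plus 10-minute gap → minute 42). It runs from minute 42 to 42 + 35 = minute 77.
Incubation has to wait for lysis (finishes minute 77); sample prep (finishes minute 32). The latest of these is minute 77, so incubation runs minute 77 to 77 + 65 = minute 142.
Staining needs all of incubation (finishes minute 142); sample prep (finishes minute 32, plus 15-minute gap → minute 47); lysis (finishes minute 77). That puts its earliest start at minute 142; it finishes at 142 + 42 = minute 184.
For imaging: staining (finishes minute 184, plus 15-minute gap → minute 199); incubation (finishes minute 142, plus 5-minute gap → minute 147); lysis (finishes minute 77). Taking the maximum gives a start of minute 199, and it finishes at 199 + 55 = minute 254.
Quantification waits on imaging (finishes minute 254, plus 10-minute gap → minute 264), so it starts at minute 264 and finishes at 264 + 65 = minute 329.
All tasks are finished once the last one completes. Finish times: Sample prep at 32, Lysis at 77, Incubation at 142, Staining at 184, Imaging at 254, Quantification at 329. The latest is minute 329.

329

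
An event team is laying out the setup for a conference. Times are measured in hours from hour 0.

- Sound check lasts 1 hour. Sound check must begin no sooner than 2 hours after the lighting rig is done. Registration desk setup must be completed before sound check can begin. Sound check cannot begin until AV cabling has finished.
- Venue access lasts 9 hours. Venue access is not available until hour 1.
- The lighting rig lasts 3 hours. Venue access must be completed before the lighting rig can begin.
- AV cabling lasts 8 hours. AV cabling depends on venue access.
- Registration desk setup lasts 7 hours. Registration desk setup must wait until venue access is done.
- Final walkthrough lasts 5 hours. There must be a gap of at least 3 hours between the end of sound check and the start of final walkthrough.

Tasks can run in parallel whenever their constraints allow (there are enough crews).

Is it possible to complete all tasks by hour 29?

Yes

After its own release at hour 1, venue access can start at hour 1 and finishes at hour 10.
Registration desk setup cannot begin until venue access (finishes hour 10). It runs from hour 10 to 10 + 7 = hour 17.
AV cabling waits on venue access (finishes hour 10), so it starts at hour 10 and finishes at 10 + 8 = hour 18.
After venue access (finishes hour 10), the lighting rig can start at hour 10 and finishes at hour 13.
Sound check has to wait for the lighting rig (finishes hour 13, plus 2-hour gap → hour 15); registration desk setup (finishes hour 17); AV cabling (finishes hour 18). The latest of these is hour 18, so sound check runs hour 18 to 18 + 1 = hour 19.
Final walkthrough waits on sound check (finishes hour 19, plus 3-hour gap → hour 22), so it starts at hour 22 and finishes at 22 + 5 = hour 27.
Every task is finished by hour 27, which is no later than the deadline of 29, so the schedule is feasible.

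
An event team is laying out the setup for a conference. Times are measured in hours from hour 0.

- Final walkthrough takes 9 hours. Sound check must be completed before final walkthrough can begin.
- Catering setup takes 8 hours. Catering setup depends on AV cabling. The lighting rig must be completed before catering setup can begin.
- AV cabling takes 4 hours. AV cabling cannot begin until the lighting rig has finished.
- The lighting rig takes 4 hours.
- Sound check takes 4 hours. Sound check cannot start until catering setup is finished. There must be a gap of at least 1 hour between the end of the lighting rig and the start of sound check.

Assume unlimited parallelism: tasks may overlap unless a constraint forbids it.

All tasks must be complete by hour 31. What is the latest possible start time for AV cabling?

To finish by hour 31, final walkthrough (duration 9) must start no later than hour 22.
Sound check must finish before final walkthrough (must start by hour 22). With a 4-hour duration, sound check must start by 22 − 4 = hour 18.
Catering setup must finish before sound check (must start by hour 18). With an 8-hour duration, catering setup must start by 18 − 8 = hour 10.
Since catering setup (must start by hour 10) depends on it, AV cabling must finish by hour 10. Backing off its 4-hour duration gives a latest start of hour 6.

6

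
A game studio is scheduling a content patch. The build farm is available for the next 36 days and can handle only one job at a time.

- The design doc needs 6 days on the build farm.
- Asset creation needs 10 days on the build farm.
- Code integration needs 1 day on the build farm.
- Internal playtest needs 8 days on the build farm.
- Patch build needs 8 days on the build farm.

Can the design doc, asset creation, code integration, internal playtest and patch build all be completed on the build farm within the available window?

Running back to back, the jobs need 6 + 10 + 1 + 8 + 8 = 33 days on the build farm.
Since 33 ≤ 36, they fit within the window.

Yes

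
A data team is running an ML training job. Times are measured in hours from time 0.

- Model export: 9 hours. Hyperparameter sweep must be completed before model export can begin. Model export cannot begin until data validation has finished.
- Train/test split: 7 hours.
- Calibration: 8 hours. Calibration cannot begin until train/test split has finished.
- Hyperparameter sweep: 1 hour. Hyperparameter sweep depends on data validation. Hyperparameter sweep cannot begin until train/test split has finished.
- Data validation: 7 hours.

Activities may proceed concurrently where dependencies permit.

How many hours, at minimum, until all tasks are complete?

17

Nothing blocks train/test split, so it runs from hour 0 to hour 7.
Calibration waits on train/test split (finishes hour 7), so it starts at hour 7 and finishes at 7 + 8 = hour 15.
Data validation has no prerequisites, so it starts at hour 0 and finishes at hour 7.
Hyperparameter sweep needs all of data validation (finishes hour 7); train/test split (finishes hour 7). That puts its earliest start at hour 7; it finishes at 7 + 1 = hour 8.
Model export has to wait for hyperparameter sweep (finishes hour 8); data validation (finishes hour 7). The latest of these is hour 8, so model export runs hour 8 to 8 + 9 = hour 17.
All tasks are finished once the last one completes. Finish times: Data validation at 7, Train/test split at 7, Hyperparameter sweep at 8, Calibration at 15, Model export at 17. The latest is hour 17.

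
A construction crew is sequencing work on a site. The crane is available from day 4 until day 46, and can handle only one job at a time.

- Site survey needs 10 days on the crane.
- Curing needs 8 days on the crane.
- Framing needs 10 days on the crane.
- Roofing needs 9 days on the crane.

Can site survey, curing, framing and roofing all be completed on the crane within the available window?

The crane window is 46 − 4 = 42 days.
Running back to back, the jobs need 10 + 8 + 10 + 9 = 37 days on the crane.
Since 37 ≤ 42, they fit within the window.

Yes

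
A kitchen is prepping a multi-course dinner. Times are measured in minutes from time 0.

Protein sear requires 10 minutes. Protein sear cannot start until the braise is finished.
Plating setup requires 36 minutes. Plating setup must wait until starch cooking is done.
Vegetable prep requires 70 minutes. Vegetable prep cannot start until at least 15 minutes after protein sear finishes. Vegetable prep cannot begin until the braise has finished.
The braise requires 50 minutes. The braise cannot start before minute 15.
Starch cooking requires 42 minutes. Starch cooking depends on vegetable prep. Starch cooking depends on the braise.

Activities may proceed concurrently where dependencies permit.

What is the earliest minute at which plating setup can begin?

202

The braise cannot begin until its own release at minute 15. It runs from minute 15 to 15 + 50 = minute 65.
Protein sear waits on the braise (finishes minute 65), so it starts at minute 65 and finishes at 65 + 10 = minute 75.
Vegetable prep has to wait for protein sear (finishes minute 75, plus 15-minute gap → minute 90); the braise (finishes minute 65). The latest of these is minute 90, so vegetable prep runs minute 90 to 90 + 70 = minute 160.
Starch cooking needs all of vegetable prep (finishes minute 160); the braise (finishes minute 65). That puts its earliest start at minute 160; it finishes at 160 + 42 = minute 202.
Plating setup waits on starch cooking (finishes minute 202), so the earliest it can start is minute 202.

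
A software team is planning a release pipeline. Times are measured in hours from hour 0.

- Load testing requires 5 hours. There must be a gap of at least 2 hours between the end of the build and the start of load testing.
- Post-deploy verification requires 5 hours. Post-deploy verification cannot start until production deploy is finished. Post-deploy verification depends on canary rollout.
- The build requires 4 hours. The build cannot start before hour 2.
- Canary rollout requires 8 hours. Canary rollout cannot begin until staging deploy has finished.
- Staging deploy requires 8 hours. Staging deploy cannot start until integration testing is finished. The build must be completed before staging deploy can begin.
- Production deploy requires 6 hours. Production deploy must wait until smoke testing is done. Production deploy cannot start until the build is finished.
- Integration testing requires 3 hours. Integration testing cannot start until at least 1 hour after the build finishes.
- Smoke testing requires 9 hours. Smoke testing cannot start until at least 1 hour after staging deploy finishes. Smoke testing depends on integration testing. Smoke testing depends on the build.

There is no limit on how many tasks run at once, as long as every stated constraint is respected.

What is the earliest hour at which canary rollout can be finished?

The build waits on its own release at hour 2, so it starts at hour 2 and finishes at 2 + 4 = hour 6.
Integration testing cannot begin until the build (finishes hour 6, plus 1-hour gap → hour 7). It runs from hour 7 to 7 + 3 = hour 10.
For staging deploy: integration testing (finishes hour 10); the build (finishes hour 6). Taking the maximum gives a start of hour 10, and it finishes at 10 + 8 = hour 18.
After staging deploy (finishes hour 18), canary rollout can start at hour 18 and finishes at hour 26.

26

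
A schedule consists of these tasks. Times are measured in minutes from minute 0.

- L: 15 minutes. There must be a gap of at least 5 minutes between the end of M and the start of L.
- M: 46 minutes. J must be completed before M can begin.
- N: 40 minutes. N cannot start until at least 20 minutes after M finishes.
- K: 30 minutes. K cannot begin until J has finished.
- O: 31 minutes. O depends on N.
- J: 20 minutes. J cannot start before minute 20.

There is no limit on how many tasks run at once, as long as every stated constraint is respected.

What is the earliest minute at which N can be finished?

146

After its own release at minute 20, J can start at minute 20 and finishes at minute 40.
After J (finishes minute 40), M can start at minute 40 and finishes at minute 86.
After M (finishes minute 86, plus 20-minute gap → minute 106), N can start at minute 106 and finishes at minute 146.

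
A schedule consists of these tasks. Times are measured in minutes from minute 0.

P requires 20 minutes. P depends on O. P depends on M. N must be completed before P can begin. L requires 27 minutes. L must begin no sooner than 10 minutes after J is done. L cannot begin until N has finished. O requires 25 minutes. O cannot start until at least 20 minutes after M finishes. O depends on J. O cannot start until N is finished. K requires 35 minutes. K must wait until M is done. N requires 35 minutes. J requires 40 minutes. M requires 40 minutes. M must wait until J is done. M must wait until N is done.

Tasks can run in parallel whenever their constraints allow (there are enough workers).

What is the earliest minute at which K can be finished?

115

N can start immediately at minute 0; it finishes at minute 35.
J has no prerequisites, so it starts at minute 0 and finishes at minute 40.
M has to wait for J (finishes minute 40); N (finishes minute 35). The latest of these is minute 40, so M runs minute 40 to 40 + 40 = minute 80.
After M (finishes minute 80), K can start at minute 80 and finishes at minute 115.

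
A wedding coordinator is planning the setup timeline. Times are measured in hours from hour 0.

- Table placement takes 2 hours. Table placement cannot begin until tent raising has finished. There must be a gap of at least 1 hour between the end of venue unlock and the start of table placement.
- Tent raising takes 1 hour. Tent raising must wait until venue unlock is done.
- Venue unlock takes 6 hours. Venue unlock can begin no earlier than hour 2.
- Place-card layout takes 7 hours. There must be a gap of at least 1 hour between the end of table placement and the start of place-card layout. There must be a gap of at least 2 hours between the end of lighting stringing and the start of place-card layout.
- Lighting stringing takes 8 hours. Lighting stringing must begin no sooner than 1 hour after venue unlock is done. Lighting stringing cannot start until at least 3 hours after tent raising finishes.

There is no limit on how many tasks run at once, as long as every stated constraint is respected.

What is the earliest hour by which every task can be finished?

29

Venue unlock waits on its own release at hour 2, so it starts at hour 2 and finishes at 2 + 6 = hour 8.
After venue unlock (finishes hour 8), tent raising can start at hour 8 and finishes at hour 9.
For lighting stringing: venue unlock (finishes hour 8, plus 1-hour gap → hour 9); tent raising (finishes hour 9, plus 3-hour gap → hour 12). Taking the maximum gives a start of hour 12, and it finishes at 12 + 8 = hour 20.
Table placement cannot start until tent raising (finishes hour 9); venue unlock (finishes hour 8, plus 1-hour gap → hour 9). The controlling bound is hour 9, so table placement finishes at 9 + 2 = hour 11.
Place-card layout needs all of table placement (finishes hour 11, plus 1-hour gap → hour 12); lighting stringing (finishes hour 20, plus 2-hour gap → hour 22). That puts its earliest start at hour 22; it finishes at 22 + 7 = hour 29.
All tasks are finished once the last one completes. Finish times: Venue unlock at 8, Tent raising at 9, Table placement at 11, Lighting stringing at 20, Place-card layout at 29. The latest is hour 29.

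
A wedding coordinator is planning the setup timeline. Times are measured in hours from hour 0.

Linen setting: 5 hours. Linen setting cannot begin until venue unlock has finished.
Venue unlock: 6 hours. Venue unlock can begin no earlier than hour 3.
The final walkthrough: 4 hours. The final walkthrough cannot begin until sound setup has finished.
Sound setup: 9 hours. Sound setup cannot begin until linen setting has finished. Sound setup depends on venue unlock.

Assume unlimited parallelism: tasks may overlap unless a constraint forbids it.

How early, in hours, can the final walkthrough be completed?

After its own release at hour 3, venue unlock can start at hour 3 and finishes at hour 9.
After venue unlock (finishes hour 9), linen setting can start at hour 9 and finishes at hour 14.
Sound setup has to wait for linen setting (finishes hour 14); venue unlock (finishes hour 9). The latest of these is hour 14, so sound setup runs hour 14 to 14 + 9 = hour 23.
After sound setup (finishes hour 23), the final walkthrough can start at hour 23 and finishes at hour 27.

27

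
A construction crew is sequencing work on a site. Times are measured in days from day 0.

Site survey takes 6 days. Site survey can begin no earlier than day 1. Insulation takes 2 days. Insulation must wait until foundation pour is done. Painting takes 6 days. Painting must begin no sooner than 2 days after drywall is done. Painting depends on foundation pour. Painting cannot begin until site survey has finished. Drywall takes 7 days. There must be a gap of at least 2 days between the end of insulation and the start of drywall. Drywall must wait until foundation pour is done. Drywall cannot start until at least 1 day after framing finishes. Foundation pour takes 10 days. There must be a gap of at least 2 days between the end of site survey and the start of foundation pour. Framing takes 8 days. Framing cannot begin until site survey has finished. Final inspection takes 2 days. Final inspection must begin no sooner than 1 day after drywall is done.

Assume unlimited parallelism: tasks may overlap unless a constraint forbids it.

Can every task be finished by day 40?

Yes

Site survey waits on its own release at day 1, so it starts at day 1 and finishes at 1 + 6 = day 7.
Framing waits on site survey (finishes day 7), so it starts at day 7 and finishes at 7 + 8 = day 15.
Foundation pour cannot begin until site survey (finishes day 7, plus 2-day gap → day 9). It runs from day 9 to 9 + 10 = day 19.
After foundation pour (finishes day 19), insulation can start at day 19 and finishes at day 21.
Drywall needs all of insulation (finishes day 21, plus 2-day gap → day 23); foundation pour (finishes day 19); framing (finishes day 15, plus 1-day gap → day 16). That puts its earliest start at day 23; it finishes at 23 + 7 = day 30.
Final inspection waits on drywall (finishes day 30, plus 1-day gap → day 31), so it starts at day 31 and finishes at 31 + 2 = day 33.
Painting has to wait for drywall (finishes day 30, plus 2-day gap → day 32); foundation pour (finishes day 19); site survey (finishes day 7). The latest of these is day 32, so painting runs day 32 to 32 + 6 = day 38.
Every task is finished by day 38, which is no later than the deadline of 40, so the schedule is feasible.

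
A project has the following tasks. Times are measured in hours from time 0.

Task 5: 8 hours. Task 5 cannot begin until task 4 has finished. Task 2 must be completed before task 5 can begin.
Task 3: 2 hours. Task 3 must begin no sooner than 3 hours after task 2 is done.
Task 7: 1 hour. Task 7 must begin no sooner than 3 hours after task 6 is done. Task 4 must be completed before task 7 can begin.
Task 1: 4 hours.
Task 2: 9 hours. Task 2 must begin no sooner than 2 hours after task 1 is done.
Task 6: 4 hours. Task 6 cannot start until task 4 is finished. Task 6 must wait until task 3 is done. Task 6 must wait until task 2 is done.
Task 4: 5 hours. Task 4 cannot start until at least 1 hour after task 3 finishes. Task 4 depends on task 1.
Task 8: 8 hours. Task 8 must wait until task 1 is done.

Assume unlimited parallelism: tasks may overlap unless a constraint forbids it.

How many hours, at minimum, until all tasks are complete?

Task 1 has no prerequisites, so it starts at hour 0 and finishes at hour 4.
Task 8 cannot begin until task 1 (finishes hour 4). It runs from hour 4 to 4 + 8 = hour 12.
Task 2 waits on task 1 (finishes hour 4, plus 2-hour gap → hour 6), so it starts at hour 6 and finishes at 6 + 9 = hour 15.
Task 3 cannot begin until task 2 (finishes hour 15, plus 3-hour gap → hour 18). It runs from hour 18 to 18 + 2 = hour 20.
Task 4 has to wait for task 3 (finishes hour 20, plus 1-hour gap → hour 21); task 1 (finishes hour 4). The latest of these is hour 21, so task 4 runs hour 21 to 21 + 5 = hour 26.
For task 6: task 4 (finishes hour 26); task 3 (finishes hour 20); task 2 (finishes hour 15). Taking the maximum gives a start of hour 26, and it finishes at 26 + 4 = hour 30.
For task 7: task 6 (finishes hour 30, plus 3-hour gap → hour 33); task 4 (finishes hour 26). Taking the maximum gives a start of hour 33, and it finishes at 33 + 1 = hour 34.
Task 5 cannot start until task 4 (finishes hour 26); task 2 (finishes hour 15). The controlling bound is hour 26, so task 5 finishes at 26 + 8 = hour 34.
All tasks are finished once the last one completes. Finish times: Task 1 at 4, Task 2 at 15, Task 3 at 20, Task 4 at 26, Task 5 at 34, Task 6 at 30, Task 7 at 34, Task 8 at 12. The latest is hour 34.

34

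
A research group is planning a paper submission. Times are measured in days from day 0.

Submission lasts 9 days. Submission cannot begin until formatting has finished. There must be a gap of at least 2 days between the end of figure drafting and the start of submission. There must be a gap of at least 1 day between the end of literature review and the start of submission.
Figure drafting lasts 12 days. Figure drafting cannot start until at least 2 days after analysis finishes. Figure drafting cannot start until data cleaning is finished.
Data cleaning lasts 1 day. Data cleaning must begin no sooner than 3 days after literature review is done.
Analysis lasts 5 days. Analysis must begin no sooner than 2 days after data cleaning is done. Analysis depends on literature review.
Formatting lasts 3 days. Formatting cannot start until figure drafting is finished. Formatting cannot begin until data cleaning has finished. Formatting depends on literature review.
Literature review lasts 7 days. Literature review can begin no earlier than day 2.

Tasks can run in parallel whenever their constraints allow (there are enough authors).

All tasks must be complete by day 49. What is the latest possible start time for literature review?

5

Submission must finish by day 49; it takes 9 days, so it must start by 49 − 9 = day 40.
Since submission (must start by day 40) depends on it, formatting must finish by day 40. Backing off its 3-day duration gives a latest start of day 37.
For figure drafting: formatting (must start by day 37); submission (must start by day 40, minus 2-day gap → day 38). The most restrictive is day 37; with a 12-day duration, figure drafting must start by day 25.
Analysis must finish before figure drafting (must start by day 25, minus 2-day gap → day 23). With a 5-day duration, analysis must start by 23 − 5 = day 18.
Data cleaning must finish in time for analysis (must start by day 18, minus 2-day gap → day 16); figure drafting (must start by day 25); formatting (must start by day 37). The tightest is day 16, so data cleaning must start by 16 − 1 = day 15.
Literature review has several dependents: data cleaning (must start by day 15, minus 3-day gap → day 12); analysis (must start by day 18); formatting (must start by day 37); submission (must start by day 40, minus 1-day gap → day 39). The earliest of those limits is day 12, so literature review must start by 12 − 7 = day 5.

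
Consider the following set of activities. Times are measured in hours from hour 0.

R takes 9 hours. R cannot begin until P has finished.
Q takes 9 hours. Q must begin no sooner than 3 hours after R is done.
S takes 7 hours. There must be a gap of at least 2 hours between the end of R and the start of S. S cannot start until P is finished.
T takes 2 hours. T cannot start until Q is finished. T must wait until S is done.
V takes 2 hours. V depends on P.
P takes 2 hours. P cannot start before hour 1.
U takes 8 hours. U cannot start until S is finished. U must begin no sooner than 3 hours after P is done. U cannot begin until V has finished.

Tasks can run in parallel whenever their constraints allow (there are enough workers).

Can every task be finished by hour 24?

P waits on its own release at hour 1, so it starts at hour 1 and finishes at 1 + 2 = hour 3.
V waits on P (finishes hour 3), so it starts at hour 3 and finishes at 3 + 2 = hour 5.
After P (finishes hour 3), R can start at hour 3 and finishes at hour 12.
S has to wait for R (finishes hour 12, plus 2-hour gap → hour 14); P (finishes hour 3). The latest of these is hour 14, so S runs hour 14 to 14 + 7 = hour 21.
For U: S (finishes hour 21); P (finishes hour 3, plus 3-hour gap → hour 6); V (finishes hour 5). Taking the maximum gives a start of hour 21, and it finishes at 21 + 8 = hour 29.
Q cannot begin until R (finishes hour 12, plus 3-hour gap → hour 15). It runs from hour 15 to 15 + 9 = hour 24.
For T: Q (finishes hour 24); S (finishes hour 21). Taking the maximum gives a start of hour 24, and it finishes at 24 + 2 = hour 26.
The earliest everything can be done is hour 29, which is after the deadline of 24, so it is not possible.

No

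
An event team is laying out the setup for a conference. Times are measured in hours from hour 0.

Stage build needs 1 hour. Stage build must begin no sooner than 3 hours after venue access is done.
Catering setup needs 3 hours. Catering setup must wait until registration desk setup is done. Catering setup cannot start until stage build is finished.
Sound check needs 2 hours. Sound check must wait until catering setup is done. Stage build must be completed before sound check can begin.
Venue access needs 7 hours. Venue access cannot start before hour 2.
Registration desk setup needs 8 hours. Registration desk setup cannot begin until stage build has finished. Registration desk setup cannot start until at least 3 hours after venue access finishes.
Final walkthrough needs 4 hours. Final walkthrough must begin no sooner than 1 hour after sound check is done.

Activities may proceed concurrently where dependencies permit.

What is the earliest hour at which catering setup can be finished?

Venue access waits on its own release at hour 2, so it starts at hour 2 and finishes at 2 + 7 = hour 9.
After venue access (finishes hour 9, plus 3-hour gap → hour 12), stage build can start at hour 12 and finishes at hour 13.
Registration desk setup has to wait for stage build (finishes hour 13); venue access (finishes hour 9, plus 3-hour gap → hour 12). The latest of these is hour 13, so registration desk setup runs hour 13 to 13 + 8 = hour 21.
Catering setup cannot start until registration desk setup (finishes hour 21); stage build (finishes hour 13). The controlling bound is hour 21, so catering setup finishes at 21 + 3 = hour 24.

24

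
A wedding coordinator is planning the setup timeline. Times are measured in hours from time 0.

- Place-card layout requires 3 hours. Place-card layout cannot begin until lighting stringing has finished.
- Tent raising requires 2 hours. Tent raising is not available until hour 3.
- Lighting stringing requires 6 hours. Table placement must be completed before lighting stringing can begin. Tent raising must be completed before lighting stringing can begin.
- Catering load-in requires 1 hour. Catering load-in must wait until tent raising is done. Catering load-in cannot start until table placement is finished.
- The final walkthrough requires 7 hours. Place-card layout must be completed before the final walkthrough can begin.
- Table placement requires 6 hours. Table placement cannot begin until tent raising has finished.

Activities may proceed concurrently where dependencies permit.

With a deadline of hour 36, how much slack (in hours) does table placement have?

Tent raising cannot begin until its own release at hour 3. It runs from hour 3 to 3 + 2 = hour 5.
After tent raising (finishes hour 5), table placement can start at hour 5 and finishes at hour 11.

Working backward from the deadline:
The final walkthrough must finish by hour 36; it takes 7 hours, so it must start by 36 − 7 = hour 29.
Place-card layout has to be done before the final walkthrough (must start by hour 29). That means finishing by hour 29, i.e. starting by 29 − 3 = hour 26.
Since place-card layout (must start by hour 26) depends on it, lighting stringing must finish by hour 26. Backing off its 6-hour duration gives a latest start of hour 20.
Catering load-in has no dependents, so it just needs to finish by hour 36. Starting by 36 − 1 = hour 35 achieves that.
Table placement feeds lighting stringing (must start by hour 20); catering load-in (must start by hour 35). Taking the minimum, table placement must finish by hour 20 and start by 20 − 6 = hour 14.
So table placement can start as early as hour 5 and as late as hour 14, giving 14 − 5 = 9 hours of slack.

9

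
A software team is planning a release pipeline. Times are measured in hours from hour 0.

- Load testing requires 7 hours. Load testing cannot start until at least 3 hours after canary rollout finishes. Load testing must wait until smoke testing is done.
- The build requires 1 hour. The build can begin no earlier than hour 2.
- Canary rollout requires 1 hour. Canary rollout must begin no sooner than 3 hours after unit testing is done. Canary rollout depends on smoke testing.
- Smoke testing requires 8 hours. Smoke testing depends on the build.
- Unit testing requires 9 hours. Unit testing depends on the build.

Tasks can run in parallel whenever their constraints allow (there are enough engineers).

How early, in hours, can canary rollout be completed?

16

The build cannot begin until its own release at hour 2. It runs from hour 2 to 2 + 1 = hour 3.
Smoke testing waits on the build (finishes hour 3), so it starts at hour 3 and finishes at 3 + 8 = hour 11.
Unit testing waits on the build (finishes hour 3), so it starts at hour 3 and finishes at 3 + 9 = hour 12.
Canary rollout cannot start until unit testing (finishes hour 12, plus 3-hour gap → hour 15); smoke testing (finishes hour 11). The controlling bound is hour 15, so canary rollout finishes at 15 + 1 = hour 16.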